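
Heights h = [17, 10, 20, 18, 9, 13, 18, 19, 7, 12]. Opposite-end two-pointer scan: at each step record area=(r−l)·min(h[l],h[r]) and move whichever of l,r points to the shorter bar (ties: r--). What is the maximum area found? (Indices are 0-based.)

max area = 119

[0,9] min(17,12)*9=108 best=108 * → r--
[0,8] min(17,7)*8=56 best=108 → r--
[0,7] min(17,19)*7=119 best=119 * → l++
[1,7] min(10,19)*6=60 best=119 → l++
[2,7] min(20,19)*5=95 best=119 → r--
[2,6] min(20,18)*4=72 best=119 → r--
[2,5] min(20,13)*3=39 best=119 → r--
[2,4] min(20,9)*2=18 best=119 → r--
[2,3] min(20,18)*1=18 best=119 → r--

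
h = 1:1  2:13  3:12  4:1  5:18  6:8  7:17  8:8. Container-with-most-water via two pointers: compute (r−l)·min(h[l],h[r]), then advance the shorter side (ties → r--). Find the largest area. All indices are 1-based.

max area = 65

l=1 r=8: min(1,8)*7=7 best=7 *, l++
l=2 r=8: min(13,8)*6=48 best=48 *, r--
l=2 r=7: min(13,17)*5=65 best=65 *, l++
l=3 r=7: min(12,17)*4=48 best=65, l++
l=4 r=7: min(1,17)*3=3 best=65, l++
l=5 r=7: min(18,17)*2=34 best=65, r--
l=5 r=6: min(18,8)*1=8 best=65, r--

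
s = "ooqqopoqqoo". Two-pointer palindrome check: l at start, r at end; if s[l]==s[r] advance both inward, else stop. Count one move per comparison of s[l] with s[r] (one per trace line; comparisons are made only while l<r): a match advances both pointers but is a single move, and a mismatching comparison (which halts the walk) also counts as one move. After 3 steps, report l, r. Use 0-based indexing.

l=3, r=7

[0,10] 'o'=='o' → l++,r--
[1,9] 'o'=='o' → l++,r--
[2,8] 'q'=='q' → l++,r--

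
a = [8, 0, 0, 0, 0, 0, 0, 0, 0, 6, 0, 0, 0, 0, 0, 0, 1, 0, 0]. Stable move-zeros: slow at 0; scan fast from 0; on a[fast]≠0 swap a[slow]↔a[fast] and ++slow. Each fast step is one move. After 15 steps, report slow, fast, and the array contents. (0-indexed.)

slow=2, fast=15, a=[8, 6, 0, 0, 0, 0, 0, 0, 0, 0, 0, 0, 0, 0, 0, 0, 1, 0, 0]

(s=0,f=0) a[fast]=8≠0 swap→a[0]=8 → slow++,fast++
(s=1,f=1) a[fast]=0 → fast++
(s=1,f=2) a[fast]=0 → fast++
(s=1,f=3) a[fast]=0 → fast++
(s=1,f=4) a[fast]=0 → fast++
(s=1,f=5) a[fast]=0 → fast++
(s=1,f=6) a[fast]=0 → fast++
(s=1,f=7) a[fast]=0 → fast++
(s=1,f=8) a[fast]=0 → fast++
(s=1,f=9) a[fast]=6≠0 swap→a[1]=6 → slow++,fast++
(s=2,f=10) a[fast]=0 → fast++
(s=2,f=11) a[fast]=0 → fast++
(s=2,f=12) a[fast]=0 → fast++
(s=2,f=13) a[fast]=0 → fast++
(s=2,f=14) a[fast]=0 → fast++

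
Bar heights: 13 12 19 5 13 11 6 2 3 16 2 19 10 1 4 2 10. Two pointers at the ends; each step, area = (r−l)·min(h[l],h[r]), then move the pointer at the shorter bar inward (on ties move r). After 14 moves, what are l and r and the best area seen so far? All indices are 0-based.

l=0 r=16: min(13,10)*16=160 best=160 *, r--
l=0 r=15: min(13,2)*15=30 best=160, r--
l=0 r=14: min(13,4)*14=56 best=160, r--
l=0 r=13: min(13,1)*13=13 best=160, r--
l=0 r=12: min(13,10)*12=120 best=160, r--
l=0 r=11: min(13,19)*11=143 best=160, l++
l=1 r=11: min(12,19)*10=120 best=160, l++
l=2 r=11: min(19,19)*9=171 best=171 *, r--
l=2 r=10: min(19,2)*8=16 best=171, r--
l=2 r=9: min(19,16)*7=112 best=171, r--
l=2 r=8: min(19,3)*6=18 best=171, r--
l=2 r=7: min(19,2)*5=10 best=171, r--
l=2 r=6: min(19,6)*4=24 best=171, r--
l=2 r=5: min(19,11)*3=33 best=171, r--

l=2, r=4, best area=171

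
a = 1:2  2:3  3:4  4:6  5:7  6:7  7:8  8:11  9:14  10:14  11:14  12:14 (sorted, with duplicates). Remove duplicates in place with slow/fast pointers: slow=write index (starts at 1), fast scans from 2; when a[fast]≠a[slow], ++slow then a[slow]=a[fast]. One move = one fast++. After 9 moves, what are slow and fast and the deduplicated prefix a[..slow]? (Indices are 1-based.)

slow=8, fast=11, prefix=[2, 3, 4, 6, 7, 8, 11, 14]

slow=1 fast=2: a[fast]=3≠a[slow]=2 write a[2]=3, slow++,fast++
slow=2 fast=3: a[fast]=4≠a[slow]=3 write a[3]=4, slow++,fast++
slow=3 fast=4: a[fast]=6≠a[slow]=4 write a[4]=6, slow++,fast++
slow=4 fast=5: a[fast]=7≠a[slow]=6 write a[5]=7, slow++,fast++
slow=5 fast=6: a[fast]=7=a[slow] dup, fast++
slow=5 fast=7: a[fast]=8≠a[slow]=7 write a[6]=8, slow++,fast++
slow=6 fast=8: a[fast]=11≠a[slow]=8 write a[7]=11, slow++,fast++
slow=7 fast=9: a[fast]=14≠a[slow]=11 write a[8]=14, slow++,fast++
slow=8 fast=10: a[fast]=14=a[slow] dup, fast++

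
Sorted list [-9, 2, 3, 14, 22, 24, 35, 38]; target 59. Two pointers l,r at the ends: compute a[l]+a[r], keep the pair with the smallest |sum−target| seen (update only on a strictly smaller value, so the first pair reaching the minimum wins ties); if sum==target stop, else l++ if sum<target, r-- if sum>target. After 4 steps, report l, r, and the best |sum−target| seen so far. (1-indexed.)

l=1 r=8: -9+38=29 d=30 *, l++
l=2 r=8: 2+38=40 d=19 *, l++
l=3 r=8: 3+38=41 d=18 *, l++
l=4 r=8: 14+38=52 d=7 *, l++

l=5, r=8, best |Δ|=7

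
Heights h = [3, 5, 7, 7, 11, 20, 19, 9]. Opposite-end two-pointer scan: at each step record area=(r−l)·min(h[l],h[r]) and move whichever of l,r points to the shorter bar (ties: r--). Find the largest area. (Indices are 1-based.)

l=1 r=8: min(3,9)*7=21 best=21 *, l++
l=2 r=8: min(5,9)*6=30 best=30 *, l++
l=3 r=8: min(7,9)*5=35 best=35 *, l++
l=4 r=8: min(7,9)*4=28 best=35, l++
l=5 r=8: min(11,9)*3=27 best=35, r--
l=5 r=7: min(11,19)*2=22 best=35, l++
l=6 r=7: min(20,19)*1=19 best=35, r--

max area = 35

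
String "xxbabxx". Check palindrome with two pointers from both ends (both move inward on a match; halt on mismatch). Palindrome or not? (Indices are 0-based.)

[0,6] 'x'=='x' → l++,r--
[1,5] 'x'=='x' → l++,r--
[2,4] 'b'=='b' → l++,r--

palindrome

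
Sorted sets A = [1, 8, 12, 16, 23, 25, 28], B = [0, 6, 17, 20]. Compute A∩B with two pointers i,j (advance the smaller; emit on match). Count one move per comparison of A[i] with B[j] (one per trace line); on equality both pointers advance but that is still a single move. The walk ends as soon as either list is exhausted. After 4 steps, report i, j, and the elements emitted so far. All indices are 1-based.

i=3, j=3, emitted=[]

[i=1,j=1] 1>0 → j++
[i=1,j=2] 1<6 → i++
[i=2,j=2] 8>6 → j++
[i=2,j=3] 8<17 → i++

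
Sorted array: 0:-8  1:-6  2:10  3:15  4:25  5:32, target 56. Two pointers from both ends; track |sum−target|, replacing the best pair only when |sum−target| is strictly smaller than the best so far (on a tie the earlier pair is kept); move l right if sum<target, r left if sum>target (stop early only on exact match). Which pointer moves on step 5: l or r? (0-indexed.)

[0,5] -8+32=24 d=32 * → l++
[1,5] -6+32=26 d=30 * → l++
[2,5] 10+32=42 d=14 * → l++
[3,5] 15+32=47 d=9 * → l++
[4,5] 25+32=57 d=1 * → r--

r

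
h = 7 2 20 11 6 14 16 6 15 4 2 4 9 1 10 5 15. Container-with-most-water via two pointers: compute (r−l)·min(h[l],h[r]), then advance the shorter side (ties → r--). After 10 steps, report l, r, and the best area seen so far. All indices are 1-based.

l=3, r=9, best area=210

l=1 r=17: min(7,15)*16=112 best=112 *, l++
l=2 r=17: min(2,15)*15=30 best=112, l++
l=3 r=17: min(20,15)*14=210 best=210 *, r--
l=3 r=16: min(20,5)*13=65 best=210, r--
l=3 r=15: min(20,10)*12=120 best=210, r--
l=3 r=14: min(20,1)*11=11 best=210, r--
l=3 r=13: min(20,9)*10=90 best=210, r--
l=3 r=12: min(20,4)*9=36 best=210, r--
l=3 r=11: min(20,2)*8=16 best=210, r--
l=3 r=10: min(20,4)*7=28 best=210, r--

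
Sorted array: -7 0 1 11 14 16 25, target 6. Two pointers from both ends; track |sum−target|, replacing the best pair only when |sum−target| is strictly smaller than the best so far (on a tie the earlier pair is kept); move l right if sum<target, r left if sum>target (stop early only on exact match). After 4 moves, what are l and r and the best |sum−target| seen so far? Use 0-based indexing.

l=0 r=6: -7+25=18 d=12 *, r--
l=0 r=5: -7+16=9 d=3 *, r--
l=0 r=4: -7+14=7 d=1 *, r--
l=0 r=3: -7+11=4 d=2, l++

l=1, r=3, best |Δ|=1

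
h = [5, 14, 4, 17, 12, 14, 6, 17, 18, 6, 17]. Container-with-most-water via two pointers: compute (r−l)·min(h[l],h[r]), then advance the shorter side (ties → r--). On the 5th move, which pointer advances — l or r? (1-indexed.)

[1,11] min(5,17)*10=50 best=50 * → l++
[2,11] min(14,17)*9=126 best=126 * → l++
[3,11] min(4,17)*8=32 best=126 → l++
[4,11] min(17,17)*7=119 best=126 → r--
[4,10] min(17,6)*6=36 best=126 → r--

r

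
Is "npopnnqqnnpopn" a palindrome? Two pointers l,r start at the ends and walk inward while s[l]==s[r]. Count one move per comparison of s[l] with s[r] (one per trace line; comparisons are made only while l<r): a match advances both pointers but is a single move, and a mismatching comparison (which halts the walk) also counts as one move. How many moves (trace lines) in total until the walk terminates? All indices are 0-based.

l=0 r=13: 'n'=='n', l++,r--
l=1 r=12: 'p'=='p', l++,r--
l=2 r=11: 'o'=='o', l++,r--
l=3 r=10: 'p'=='p', l++,r--
l=4 r=9: 'n'=='n', l++,r--
l=5 r=8: 'n'=='n', l++,r--
l=6 r=7: 'q'=='q', l++,r--

7 moves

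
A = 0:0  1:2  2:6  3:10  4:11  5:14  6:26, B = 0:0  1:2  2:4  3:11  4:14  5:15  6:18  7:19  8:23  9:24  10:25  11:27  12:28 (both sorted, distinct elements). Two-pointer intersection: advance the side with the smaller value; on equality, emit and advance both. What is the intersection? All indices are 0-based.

intersection = [0, 2, 11, 14]

i=0 j=0: 0==0 emit, i++,j++
i=1 j=1: 2==2 emit, i++,j++
i=2 j=2: 6>4, j++
i=2 j=3: 6<11, i++
i=3 j=3: 10<11, i++
i=4 j=3: 11==11 emit, i++,j++
i=5 j=4: 14==14 emit, i++,j++
i=6 j=5: 26>15, j++
i=6 j=6: 26>18, j++
i=6 j=7: 26>19, j++
i=6 j=8: 26>23, j++
i=6 j=9: 26>24, j++
i=6 j=10: 26>25, j++
i=6 j=11: 26<27, i++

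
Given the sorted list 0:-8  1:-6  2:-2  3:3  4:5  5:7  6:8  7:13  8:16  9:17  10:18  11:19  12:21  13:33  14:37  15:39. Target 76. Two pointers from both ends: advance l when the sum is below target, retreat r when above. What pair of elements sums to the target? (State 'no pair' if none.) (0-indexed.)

[0,15] -8+39=31 <76 → l++
[1,15] -6+39=33 <76 → l++
[2,15] -2+39=37 <76 → l++
[3,15] 3+39=42 <76 → l++
[4,15] 5+39=44 <76 → l++
[5,15] 7+39=46 <76 → l++
[6,15] 8+39=47 <76 → l++
[7,15] 13+39=52 <76 → l++
[8,15] 16+39=55 <76 → l++
[9,15] 17+39=56 <76 → l++
[10,15] 18+39=57 <76 → l++
[11,15] 19+39=58 <76 → l++
[12,15] 21+39=60 <76 → l++
[13,15] 33+39=72 <76 → l++
[14,15] 37+39=76 → found

(37, 39)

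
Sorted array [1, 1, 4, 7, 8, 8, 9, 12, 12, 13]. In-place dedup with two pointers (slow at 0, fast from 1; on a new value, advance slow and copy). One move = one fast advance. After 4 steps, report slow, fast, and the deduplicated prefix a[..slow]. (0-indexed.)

slow=3, fast=5, prefix=[1, 4, 7, 8]

(s=0,f=1) a[fast]=1=a[slow] dup → fast++
(s=0,f=2) a[fast]=4≠a[slow]=1 write a[1]=4 → slow++,fast++
(s=1,f=3) a[fast]=7≠a[slow]=4 write a[2]=7 → slow++,fast++
(s=2,f=4) a[fast]=8≠a[slow]=7 write a[3]=8 → slow++,fast++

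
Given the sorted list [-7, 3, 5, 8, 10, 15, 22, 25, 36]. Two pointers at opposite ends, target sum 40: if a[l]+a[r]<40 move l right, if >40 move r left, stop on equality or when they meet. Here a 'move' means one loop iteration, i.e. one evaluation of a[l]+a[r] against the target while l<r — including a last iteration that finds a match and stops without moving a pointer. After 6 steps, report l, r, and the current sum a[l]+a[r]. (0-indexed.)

l=5, r=7, sum=40

l=0 r=8: -7+36=29 <40, l++
l=1 r=8: 3+36=39 <40, l++
l=2 r=8: 5+36=41 >40, r--
l=2 r=7: 5+25=30 <40, l++
l=3 r=7: 8+25=33 <40, l++
l=4 r=7: 10+25=35 <40, l++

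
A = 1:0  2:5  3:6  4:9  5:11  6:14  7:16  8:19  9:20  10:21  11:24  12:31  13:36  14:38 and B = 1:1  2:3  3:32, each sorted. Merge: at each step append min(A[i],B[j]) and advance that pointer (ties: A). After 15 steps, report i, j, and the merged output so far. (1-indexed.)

i=1 j=1: A[i]=0<=B[j]=1 take 0, i++
i=2 j=1: A[i]=5>B[j]=1 take 1, j++
i=2 j=2: A[i]=5>B[j]=3 take 3, j++
i=2 j=3: A[i]=5<=B[j]=32 take 5, i++
i=3 j=3: A[i]=6<=B[j]=32 take 6, i++
i=4 j=3: A[i]=9<=B[j]=32 take 9, i++
i=5 j=3: A[i]=11<=B[j]=32 take 11, i++
i=6 j=3: A[i]=14<=B[j]=32 take 14, i++
i=7 j=3: A[i]=16<=B[j]=32 take 16, i++
i=8 j=3: A[i]=19<=B[j]=32 take 19, i++
i=9 j=3: A[i]=20<=B[j]=32 take 20, i++
i=10 j=3: A[i]=21<=B[j]=32 take 21, i++
i=11 j=3: A[i]=24<=B[j]=32 take 24, i++
i=12 j=3: A[i]=31<=B[j]=32 take 31, i++
i=13 j=3: A[i]=36>B[j]=32 take 32, j++

i=13, j=4, merged so far=[0, 1, 3, 5, 6, 9, 11, 14, 16, 19, 20, 21, 24, 31, 32]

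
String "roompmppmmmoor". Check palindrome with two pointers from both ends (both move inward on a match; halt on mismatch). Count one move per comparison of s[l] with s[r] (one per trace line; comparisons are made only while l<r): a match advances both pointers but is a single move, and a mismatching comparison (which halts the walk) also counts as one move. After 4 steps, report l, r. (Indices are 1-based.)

l=5, r=10

[1,14] 'r'=='r' → l++,r--
[2,13] 'o'=='o' → l++,r--
[3,12] 'o'=='o' → l++,r--
[4,11] 'm'=='m' → l++,r--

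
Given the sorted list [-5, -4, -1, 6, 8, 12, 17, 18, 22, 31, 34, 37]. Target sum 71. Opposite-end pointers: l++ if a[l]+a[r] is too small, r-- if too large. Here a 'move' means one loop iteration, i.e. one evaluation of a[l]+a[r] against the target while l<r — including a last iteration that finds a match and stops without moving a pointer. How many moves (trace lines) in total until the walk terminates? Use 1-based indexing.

l=1 r=12: -5+37=32 <71, l++
l=2 r=12: -4+37=33 <71, l++
l=3 r=12: -1+37=36 <71, l++
l=4 r=12: 6+37=43 <71, l++
l=5 r=12: 8+37=45 <71, l++
l=6 r=12: 12+37=49 <71, l++
l=7 r=12: 17+37=54 <71, l++
l=8 r=12: 18+37=55 <71, l++
l=9 r=12: 22+37=59 <71, l++
l=10 r=12: 31+37=68 <71, l++
l=11 r=12: 34+37=71, found

11 moves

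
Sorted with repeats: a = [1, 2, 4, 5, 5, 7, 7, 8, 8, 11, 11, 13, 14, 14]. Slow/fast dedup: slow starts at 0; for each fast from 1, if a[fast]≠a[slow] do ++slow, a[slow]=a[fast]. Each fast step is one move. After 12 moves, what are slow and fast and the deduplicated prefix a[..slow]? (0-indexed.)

slow=8, fast=13, prefix=[1, 2, 4, 5, 7, 8, 11, 13, 14]

slow=0 fast=1: a[fast]=2≠a[slow]=1 write a[1]=2, slow++,fast++
slow=1 fast=2: a[fast]=4≠a[slow]=2 write a[2]=4, slow++,fast++
slow=2 fast=3: a[fast]=5≠a[slow]=4 write a[3]=5, slow++,fast++
slow=3 fast=4: a[fast]=5=a[slow] dup, fast++
slow=3 fast=5: a[fast]=7≠a[slow]=5 write a[4]=7, slow++,fast++
slow=4 fast=6: a[fast]=7=a[slow] dup, fast++
slow=4 fast=7: a[fast]=8≠a[slow]=7 write a[5]=8, slow++,fast++
slow=5 fast=8: a[fast]=8=a[slow] dup, fast++
slow=5 fast=9: a[fast]=11≠a[slow]=8 write a[6]=11, slow++,fast++
slow=6 fast=10: a[fast]=11=a[slow] dup, fast++
slow=6 fast=11: a[fast]=13≠a[slow]=11 write a[7]=13, slow++,fast++
slow=7 fast=12: a[fast]=14≠a[slow]=13 write a[8]=14, slow++,fast++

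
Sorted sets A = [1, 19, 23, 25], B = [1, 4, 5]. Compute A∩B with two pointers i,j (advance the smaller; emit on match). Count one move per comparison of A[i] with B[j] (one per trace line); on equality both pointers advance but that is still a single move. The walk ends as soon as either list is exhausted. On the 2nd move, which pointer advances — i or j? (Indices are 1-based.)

j

i=1 j=1: 1==1 emit, i++,j++
i=2 j=2: 19>4, j++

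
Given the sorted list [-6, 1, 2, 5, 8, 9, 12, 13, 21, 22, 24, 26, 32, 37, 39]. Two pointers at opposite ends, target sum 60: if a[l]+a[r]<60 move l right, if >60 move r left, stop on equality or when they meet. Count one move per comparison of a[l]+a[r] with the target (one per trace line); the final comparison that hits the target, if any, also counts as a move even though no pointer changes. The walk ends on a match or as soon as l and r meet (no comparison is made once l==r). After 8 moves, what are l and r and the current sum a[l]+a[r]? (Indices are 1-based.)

l=1 r=15: -6+39=33 <60, l++
l=2 r=15: 1+39=40 <60, l++
l=3 r=15: 2+39=41 <60, l++
l=4 r=15: 5+39=44 <60, l++
l=5 r=15: 8+39=47 <60, l++
l=6 r=15: 9+39=48 <60, l++
l=7 r=15: 12+39=51 <60, l++
l=8 r=15: 13+39=52 <60, l++

l=9, r=15, sum=60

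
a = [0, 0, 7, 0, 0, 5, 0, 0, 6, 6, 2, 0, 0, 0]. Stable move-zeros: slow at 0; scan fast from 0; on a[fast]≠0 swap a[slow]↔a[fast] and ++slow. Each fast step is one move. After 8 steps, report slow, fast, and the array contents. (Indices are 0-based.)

slow=2, fast=8, a=[7, 5, 0, 0, 0, 0, 0, 0, 6, 6, 2, 0, 0, 0]

(s=0,f=0) a[fast]=0 → fast++
(s=0,f=1) a[fast]=0 → fast++
(s=0,f=2) a[fast]=7≠0 swap→a[0]=7 → slow++,fast++
(s=1,f=3) a[fast]=0 → fast++
(s=1,f=4) a[fast]=0 → fast++
(s=1,f=5) a[fast]=5≠0 swap→a[1]=5 → slow++,fast++
(s=2,f=6) a[fast]=0 → fast++
(s=2,f=7) a[fast]=0 → fast++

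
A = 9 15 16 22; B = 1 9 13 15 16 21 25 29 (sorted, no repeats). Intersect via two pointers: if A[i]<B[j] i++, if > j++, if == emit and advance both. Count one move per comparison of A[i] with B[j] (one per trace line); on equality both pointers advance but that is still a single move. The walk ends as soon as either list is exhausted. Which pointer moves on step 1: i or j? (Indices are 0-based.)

j

[i=0,j=0] 9>1 → j++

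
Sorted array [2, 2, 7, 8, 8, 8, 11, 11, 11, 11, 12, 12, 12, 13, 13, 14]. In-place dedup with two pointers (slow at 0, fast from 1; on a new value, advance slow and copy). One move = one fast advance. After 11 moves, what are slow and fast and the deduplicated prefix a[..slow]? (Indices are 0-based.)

slow=4, fast=12, prefix=[2, 7, 8, 11, 12]

slow=0 fast=1: a[fast]=2=a[slow] dup, fast++
slow=0 fast=2: a[fast]=7≠a[slow]=2 write a[1]=7, slow++,fast++
slow=1 fast=3: a[fast]=8≠a[slow]=7 write a[2]=8, slow++,fast++
slow=2 fast=4: a[fast]=8=a[slow] dup, fast++
slow=2 fast=5: a[fast]=8=a[slow] dup, fast++
slow=2 fast=6: a[fast]=11≠a[slow]=8 write a[3]=11, slow++,fast++
slow=3 fast=7: a[fast]=11=a[slow] dup, fast++
slow=3 fast=8: a[fast]=11=a[slow] dup, fast++
slow=3 fast=9: a[fast]=11=a[slow] dup, fast++
slow=3 fast=10: a[fast]=12≠a[slow]=11 write a[4]=12, slow++,fast++
slow=4 fast=11: a[fast]=12=a[slow] dup, fast++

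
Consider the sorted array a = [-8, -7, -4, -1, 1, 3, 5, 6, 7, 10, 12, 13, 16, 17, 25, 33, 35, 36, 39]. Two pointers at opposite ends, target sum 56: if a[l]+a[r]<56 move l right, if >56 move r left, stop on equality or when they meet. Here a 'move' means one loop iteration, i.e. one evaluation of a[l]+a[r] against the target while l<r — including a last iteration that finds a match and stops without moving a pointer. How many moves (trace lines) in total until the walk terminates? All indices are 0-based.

[0,18] -8+39=31 <56 → l++
[1,18] -7+39=32 <56 → l++
[2,18] -4+39=35 <56 → l++
[3,18] -1+39=38 <56 → l++
[4,18] 1+39=40 <56 → l++
[5,18] 3+39=42 <56 → l++
[6,18] 5+39=44 <56 → l++
[7,18] 6+39=45 <56 → l++
[8,18] 7+39=46 <56 → l++
[9,18] 10+39=49 <56 → l++
[10,18] 12+39=51 <56 → l++
[11,18] 13+39=52 <56 → l++
[12,18] 16+39=55 <56 → l++
[13,18] 17+39=56 → found

14 moves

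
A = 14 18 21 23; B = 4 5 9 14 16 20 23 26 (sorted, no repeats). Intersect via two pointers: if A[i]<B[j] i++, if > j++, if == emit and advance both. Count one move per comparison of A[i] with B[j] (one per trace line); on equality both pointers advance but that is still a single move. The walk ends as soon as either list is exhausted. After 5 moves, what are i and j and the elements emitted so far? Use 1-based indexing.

i=1 j=1: 14>4, j++
i=1 j=2: 14>5, j++
i=1 j=3: 14>9, j++
i=1 j=4: 14==14 emit, i++,j++
i=2 j=5: 18>16, j++

i=2, j=6, emitted=[14]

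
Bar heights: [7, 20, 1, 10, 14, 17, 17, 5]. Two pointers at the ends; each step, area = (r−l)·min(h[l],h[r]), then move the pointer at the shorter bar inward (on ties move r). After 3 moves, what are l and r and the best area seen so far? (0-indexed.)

[0,7] min(7,5)*7=35 best=35 * → r--
[0,6] min(7,17)*6=42 best=42 * → l++
[1,6] min(20,17)*5=85 best=85 * → r--

l=1, r=5, best area=85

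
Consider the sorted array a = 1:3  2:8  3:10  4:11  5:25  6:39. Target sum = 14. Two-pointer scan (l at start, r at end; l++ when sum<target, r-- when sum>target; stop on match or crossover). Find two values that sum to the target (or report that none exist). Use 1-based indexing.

(3, 11)

l=1 r=6: 3+39=42 >14, r--
l=1 r=5: 3+25=28 >14, r--
l=1 r=4: 3+11=14, found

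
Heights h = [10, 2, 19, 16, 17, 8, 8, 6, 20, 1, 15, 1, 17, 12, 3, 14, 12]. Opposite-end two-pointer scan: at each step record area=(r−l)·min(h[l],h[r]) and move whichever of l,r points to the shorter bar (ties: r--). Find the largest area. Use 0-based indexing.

max area = 182

l=0 r=16: min(10,12)*16=160 best=160 *, l++
l=1 r=16: min(2,12)*15=30 best=160, l++
l=2 r=16: min(19,12)*14=168 best=168 *, r--
l=2 r=15: min(19,14)*13=182 best=182 *, r--
l=2 r=14: min(19,3)*12=36 best=182, r--
l=2 r=13: min(19,12)*11=132 best=182, r--
l=2 r=12: min(19,17)*10=170 best=182, r--
l=2 r=11: min(19,1)*9=9 best=182, r--
l=2 r=10: min(19,15)*8=120 best=182, r--
l=2 r=9: min(19,1)*7=7 best=182, r--
l=2 r=8: min(19,20)*6=114 best=182, l++
l=3 r=8: min(16,20)*5=80 best=182, l++
l=4 r=8: min(17,20)*4=68 best=182, l++
l=5 r=8: min(8,20)*3=24 best=182, l++
l=6 r=8: min(8,20)*2=16 best=182, l++
l=7 r=8: min(6,20)*1=6 best=182, l++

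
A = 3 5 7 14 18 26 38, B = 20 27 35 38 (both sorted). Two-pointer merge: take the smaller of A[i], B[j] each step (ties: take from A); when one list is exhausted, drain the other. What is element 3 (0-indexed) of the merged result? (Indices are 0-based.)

merged[3] = 14

i=0 j=0: A[i]=3<=B[j]=20 take 3, i++
i=1 j=0: A[i]=5<=B[j]=20 take 5, i++
i=2 j=0: A[i]=7<=B[j]=20 take 7, i++
i=3 j=0: A[i]=14<=B[j]=20 take 14, i++
i=4 j=0: A[i]=18<=B[j]=20 take 18, i++
i=5 j=0: A[i]=26>B[j]=20 take 20, j++
i=5 j=1: A[i]=26<=B[j]=27 take 26, i++
i=6 j=1: A[i]=38>B[j]=27 take 27, j++
i=6 j=2: A[i]=38>B[j]=35 take 35, j++
i=6 j=3: A[i]=38<=B[j]=38 take 38, i++
i=7 j=3: A done, take B[j]=38, j++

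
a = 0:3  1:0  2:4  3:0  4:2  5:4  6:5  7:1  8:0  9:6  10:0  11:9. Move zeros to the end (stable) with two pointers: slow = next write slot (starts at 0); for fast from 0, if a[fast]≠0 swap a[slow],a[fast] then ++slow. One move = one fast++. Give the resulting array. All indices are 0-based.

slow=0 fast=0: a[fast]=3≠0 swap→a[0]=3, slow++,fast++
slow=1 fast=1: a[fast]=0, fast++
slow=1 fast=2: a[fast]=4≠0 swap→a[1]=4, slow++,fast++
slow=2 fast=3: a[fast]=0, fast++
slow=2 fast=4: a[fast]=2≠0 swap→a[2]=2, slow++,fast++
slow=3 fast=5: a[fast]=4≠0 swap→a[3]=4, slow++,fast++
slow=4 fast=6: a[fast]=5≠0 swap→a[4]=5, slow++,fast++
slow=5 fast=7: a[fast]=1≠0 swap→a[5]=1, slow++,fast++
slow=6 fast=8: a[fast]=0, fast++
slow=6 fast=9: a[fast]=6≠0 swap→a[6]=6, slow++,fast++
slow=7 fast=10: a[fast]=0, fast++
slow=7 fast=11: a[fast]=9≠0 swap→a[7]=9, slow++,fast++

[3, 4, 2, 4, 5, 1, 6, 9, 0, 0, 0, 0]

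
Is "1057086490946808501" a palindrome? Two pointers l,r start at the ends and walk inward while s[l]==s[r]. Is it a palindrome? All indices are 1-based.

not a palindrome (mismatch at 4,16)

l=1 r=19: '1'=='1', l++,r--
l=2 r=18: '0'=='0', l++,r--
l=3 r=17: '5'=='5', l++,r--
l=4 r=16: '7'!='8', stop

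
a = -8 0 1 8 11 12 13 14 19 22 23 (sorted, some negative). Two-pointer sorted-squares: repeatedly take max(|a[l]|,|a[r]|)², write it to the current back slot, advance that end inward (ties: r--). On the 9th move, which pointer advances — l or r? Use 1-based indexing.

l

l=1 r=11: |-8|<=|23| out[11]=529, r--
l=1 r=10: |-8|<=|22| out[10]=484, r--
l=1 r=9: |-8|<=|19| out[9]=361, r--
l=1 r=8: |-8|<=|14| out[8]=196, r--
l=1 r=7: |-8|<=|13| out[7]=169, r--
l=1 r=6: |-8|<=|12| out[6]=144, r--
l=1 r=5: |-8|<=|11| out[5]=121, r--
l=1 r=4: |-8|<=|8| out[4]=64, r--
l=1 r=3: |-8|>|1| out[3]=64, l++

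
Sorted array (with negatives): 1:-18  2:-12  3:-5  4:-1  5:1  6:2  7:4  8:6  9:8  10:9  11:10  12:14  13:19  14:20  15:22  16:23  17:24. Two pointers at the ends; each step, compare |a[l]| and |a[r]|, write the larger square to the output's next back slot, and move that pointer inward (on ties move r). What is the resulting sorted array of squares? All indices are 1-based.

[1, 1, 4, 16, 25, 36, 64, 81, 100, 144, 196, 324, 361, 400, 484, 529, 576]

[1,17] |-18|<=|24| out[17]=576 → r--
[1,16] |-18|<=|23| out[16]=529 → r--
[1,15] |-18|<=|22| out[15]=484 → r--
[1,14] |-18|<=|20| out[14]=400 → r--
[1,13] |-18|<=|19| out[13]=361 → r--
[1,12] |-18|>|14| out[12]=324 → l++
[2,12] |-12|<=|14| out[11]=196 → r--
[2,11] |-12|>|10| out[10]=144 → l++
[3,11] |-5|<=|10| out[9]=100 → r--
[3,10] |-5|<=|9| out[8]=81 → r--
[3,9] |-5|<=|8| out[7]=64 → r--
[3,8] |-5|<=|6| out[6]=36 → r--
[3,7] |-5|>|4| out[5]=25 → l++
[4,7] |-1|<=|4| out[4]=16 → r--
[4,6] |-1|<=|2| out[3]=4 → r--
[4,5] |-1|<=|1| out[2]=1 → r--
[4,4] |-1|<=|-1| out[1]=1 → r--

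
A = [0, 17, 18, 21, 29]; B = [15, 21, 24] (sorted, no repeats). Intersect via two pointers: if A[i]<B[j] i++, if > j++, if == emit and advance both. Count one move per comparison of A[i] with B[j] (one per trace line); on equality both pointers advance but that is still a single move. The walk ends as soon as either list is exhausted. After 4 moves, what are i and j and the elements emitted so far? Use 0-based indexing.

i=3, j=1, emitted=[]

[i=0,j=0] 0<15 → i++
[i=1,j=0] 17>15 → j++
[i=1,j=1] 17<21 → i++
[i=2,j=1] 18<21 → i++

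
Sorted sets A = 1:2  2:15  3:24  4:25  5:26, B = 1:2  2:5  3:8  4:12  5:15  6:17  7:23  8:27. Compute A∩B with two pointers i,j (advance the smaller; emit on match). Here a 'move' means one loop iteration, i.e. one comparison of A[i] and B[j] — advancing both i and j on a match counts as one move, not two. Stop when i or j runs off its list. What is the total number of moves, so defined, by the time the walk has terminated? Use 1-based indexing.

i=1 j=1: 2==2 emit, i++,j++
i=2 j=2: 15>5, j++
i=2 j=3: 15>8, j++
i=2 j=4: 15>12, j++
i=2 j=5: 15==15 emit, i++,j++
i=3 j=6: 24>17, j++
i=3 j=7: 24>23, j++
i=3 j=8: 24<27, i++
i=4 j=8: 25<27, i++
i=5 j=8: 26<27, i++

10 moves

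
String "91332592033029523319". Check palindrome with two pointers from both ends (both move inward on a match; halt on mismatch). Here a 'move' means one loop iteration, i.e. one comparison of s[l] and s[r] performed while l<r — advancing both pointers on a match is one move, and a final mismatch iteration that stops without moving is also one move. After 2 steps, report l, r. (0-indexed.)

[0,19] '9'=='9' → l++,r--
[1,18] '1'=='1' → l++,r--

l=2, r=17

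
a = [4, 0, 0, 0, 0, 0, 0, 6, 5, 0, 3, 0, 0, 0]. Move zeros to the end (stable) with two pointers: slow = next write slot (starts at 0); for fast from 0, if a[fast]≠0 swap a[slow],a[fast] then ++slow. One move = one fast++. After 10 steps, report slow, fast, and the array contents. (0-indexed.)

slow=0 fast=0: a[fast]=4≠0 swap→a[0]=4, slow++,fast++
slow=1 fast=1: a[fast]=0, fast++
slow=1 fast=2: a[fast]=0, fast++
slow=1 fast=3: a[fast]=0, fast++
slow=1 fast=4: a[fast]=0, fast++
slow=1 fast=5: a[fast]=0, fast++
slow=1 fast=6: a[fast]=0, fast++
slow=1 fast=7: a[fast]=6≠0 swap→a[1]=6, slow++,fast++
slow=2 fast=8: a[fast]=5≠0 swap→a[2]=5, slow++,fast++
slow=3 fast=9: a[fast]=0, fast++

slow=3, fast=10, a=[4, 6, 5, 0, 0, 0, 0, 0, 0, 0, 3, 0, 0, 0]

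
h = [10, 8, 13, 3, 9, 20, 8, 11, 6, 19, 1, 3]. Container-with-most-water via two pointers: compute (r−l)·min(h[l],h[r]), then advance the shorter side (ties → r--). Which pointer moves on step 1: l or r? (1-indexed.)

r

l=1 r=12: min(10,3)*11=33 best=33 *, r--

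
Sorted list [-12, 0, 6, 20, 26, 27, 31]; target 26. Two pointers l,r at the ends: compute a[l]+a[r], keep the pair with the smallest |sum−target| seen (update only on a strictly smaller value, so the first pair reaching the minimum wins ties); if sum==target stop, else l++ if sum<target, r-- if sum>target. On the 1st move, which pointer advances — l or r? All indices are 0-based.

[0,6] -12+31=19 d=7 * → l++

l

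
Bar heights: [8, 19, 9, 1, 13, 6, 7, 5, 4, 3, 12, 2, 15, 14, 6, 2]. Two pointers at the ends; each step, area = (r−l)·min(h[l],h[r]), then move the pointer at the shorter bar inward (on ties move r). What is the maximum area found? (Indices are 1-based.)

[1,16] min(8,2)*15=30 best=30 * → r--
[1,15] min(8,6)*14=84 best=84 * → r--
[1,14] min(8,14)*13=104 best=104 * → l++
[2,14] min(19,14)*12=168 best=168 * → r--
[2,13] min(19,15)*11=165 best=168 → r--
[2,12] min(19,2)*10=20 best=168 → r--
[2,11] min(19,12)*9=108 best=168 → r--
[2,10] min(19,3)*8=24 best=168 → r--
[2,9] min(19,4)*7=28 best=168 → r--
[2,8] min(19,5)*6=30 best=168 → r--
[2,7] min(19,7)*5=35 best=168 → r--
[2,6] min(19,6)*4=24 best=168 → r--
[2,5] min(19,13)*3=39 best=168 → r--
[2,4] min(19,1)*2=2 best=168 → r--
[2,3] min(19,9)*1=9 best=168 → r--

max area = 168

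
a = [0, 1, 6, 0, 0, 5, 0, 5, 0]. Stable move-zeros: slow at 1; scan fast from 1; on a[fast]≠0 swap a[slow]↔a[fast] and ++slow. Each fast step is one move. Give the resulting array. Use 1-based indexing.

[1, 6, 5, 5, 0, 0, 0, 0, 0]

slow=1 fast=1: a[fast]=0, fast++
slow=1 fast=2: a[fast]=1≠0 swap→a[1]=1, slow++,fast++
slow=2 fast=3: a[fast]=6≠0 swap→a[2]=6, slow++,fast++
slow=3 fast=4: a[fast]=0, fast++
slow=3 fast=5: a[fast]=0, fast++
slow=3 fast=6: a[fast]=5≠0 swap→a[3]=5, slow++,fast++
slow=4 fast=7: a[fast]=0, fast++
slow=4 fast=8: a[fast]=5≠0 swap→a[4]=5, slow++,fast++
slow=5 fast=9: a[fast]=0, fast++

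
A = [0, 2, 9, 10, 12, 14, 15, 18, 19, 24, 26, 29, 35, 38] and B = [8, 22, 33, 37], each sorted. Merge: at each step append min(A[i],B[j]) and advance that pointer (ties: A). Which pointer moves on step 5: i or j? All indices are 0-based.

i

[i=0,j=0] A[i]=0<=B[j]=8 take 0 → i++
[i=1,j=0] A[i]=2<=B[j]=8 take 2 → i++
[i=2,j=0] A[i]=9>B[j]=8 take 8 → j++
[i=2,j=1] A[i]=9<=B[j]=22 take 9 → i++
[i=3,j=1] A[i]=10<=B[j]=22 take 10 → i++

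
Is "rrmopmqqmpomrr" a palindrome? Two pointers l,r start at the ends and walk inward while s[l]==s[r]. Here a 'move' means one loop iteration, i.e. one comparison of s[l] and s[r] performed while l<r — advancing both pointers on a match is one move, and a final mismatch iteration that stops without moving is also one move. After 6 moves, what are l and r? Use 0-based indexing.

[0,13] 'r'=='r' → l++,r--
[1,12] 'r'=='r' → l++,r--
[2,11] 'm'=='m' → l++,r--
[3,10] 'o'=='o' → l++,r--
[4,9] 'p'=='p' → l++,r--
[5,8] 'm'=='m' → l++,r--

l=6, r=7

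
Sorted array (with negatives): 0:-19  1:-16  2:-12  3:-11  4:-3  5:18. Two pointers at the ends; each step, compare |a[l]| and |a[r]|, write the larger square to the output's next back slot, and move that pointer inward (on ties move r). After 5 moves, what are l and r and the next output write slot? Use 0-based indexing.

[0,5] |-19|>|18| out[5]=361 → l++
[1,5] |-16|<=|18| out[4]=324 → r--
[1,4] |-16|>|-3| out[3]=256 → l++
[2,4] |-12|>|-3| out[2]=144 → l++
[3,4] |-11|>|-3| out[1]=121 → l++

l=4, r=4, next write slot=0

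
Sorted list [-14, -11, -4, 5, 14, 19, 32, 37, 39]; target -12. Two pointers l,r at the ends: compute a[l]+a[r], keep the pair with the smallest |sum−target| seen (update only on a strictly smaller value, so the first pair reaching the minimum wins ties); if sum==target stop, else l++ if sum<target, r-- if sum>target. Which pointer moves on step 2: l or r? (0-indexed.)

r

l=0 r=8: -14+39=25 d=37 *, r--
l=0 r=7: -14+37=23 d=35 *, r--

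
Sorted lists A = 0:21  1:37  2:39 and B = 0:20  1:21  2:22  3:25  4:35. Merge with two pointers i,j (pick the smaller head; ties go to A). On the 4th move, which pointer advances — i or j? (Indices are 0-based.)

[i=0,j=0] A[i]=21>B[j]=20 take 20 → j++
[i=0,j=1] A[i]=21<=B[j]=21 take 21 → i++
[i=1,j=1] A[i]=37>B[j]=21 take 21 → j++
[i=1,j=2] A[i]=37>B[j]=22 take 22 → j++

j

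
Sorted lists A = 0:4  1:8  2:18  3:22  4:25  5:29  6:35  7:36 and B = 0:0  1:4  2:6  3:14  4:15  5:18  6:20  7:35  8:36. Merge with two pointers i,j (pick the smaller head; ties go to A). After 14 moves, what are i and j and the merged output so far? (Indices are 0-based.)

i=0 j=0: A[i]=4>B[j]=0 take 0, j++
i=0 j=1: A[i]=4<=B[j]=4 take 4, i++
i=1 j=1: A[i]=8>B[j]=4 take 4, j++
i=1 j=2: A[i]=8>B[j]=6 take 6, j++
i=1 j=3: A[i]=8<=B[j]=14 take 8, i++
i=2 j=3: A[i]=18>B[j]=14 take 14, j++
i=2 j=4: A[i]=18>B[j]=15 take 15, j++
i=2 j=5: A[i]=18<=B[j]=18 take 18, i++
i=3 j=5: A[i]=22>B[j]=18 take 18, j++
i=3 j=6: A[i]=22>B[j]=20 take 20, j++
i=3 j=7: A[i]=22<=B[j]=35 take 22, i++
i=4 j=7: A[i]=25<=B[j]=35 take 25, i++
i=5 j=7: A[i]=29<=B[j]=35 take 29, i++
i=6 j=7: A[i]=35<=B[j]=35 take 35, i++

i=7, j=7, merged so far=[0, 4, 4, 6, 8, 14, 15, 18, 18, 20, 22, 25, 29, 35]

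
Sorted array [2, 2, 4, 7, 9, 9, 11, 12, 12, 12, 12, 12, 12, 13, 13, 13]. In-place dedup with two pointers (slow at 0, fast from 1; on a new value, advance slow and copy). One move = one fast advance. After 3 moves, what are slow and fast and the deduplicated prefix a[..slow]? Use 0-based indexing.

slow=0 fast=1: a[fast]=2=a[slow] dup, fast++
slow=0 fast=2: a[fast]=4≠a[slow]=2 write a[1]=4, slow++,fast++
slow=1 fast=3: a[fast]=7≠a[slow]=4 write a[2]=7, slow++,fast++

slow=2, fast=4, prefix=[2, 4, 7]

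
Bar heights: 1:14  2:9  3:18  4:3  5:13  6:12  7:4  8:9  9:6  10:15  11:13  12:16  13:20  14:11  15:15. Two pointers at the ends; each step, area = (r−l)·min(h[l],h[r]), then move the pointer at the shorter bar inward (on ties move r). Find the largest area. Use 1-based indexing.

max area = 196

[1,15] min(14,15)*14=196 best=196 * → l++
[2,15] min(9,15)*13=117 best=196 → l++
[3,15] min(18,15)*12=180 best=196 → r--
[3,14] min(18,11)*11=121 best=196 → r--
[3,13] min(18,20)*10=180 best=196 → l++
[4,13] min(3,20)*9=27 best=196 → l++
[5,13] min(13,20)*8=104 best=196 → l++
[6,13] min(12,20)*7=84 best=196 → l++
[7,13] min(4,20)*6=24 best=196 → l++
[8,13] min(9,20)*5=45 best=196 → l++
[9,13] min(6,20)*4=24 best=196 → l++
[10,13] min(15,20)*3=45 best=196 → l++
[11,13] min(13,20)*2=26 best=196 → l++
[12,13] min(16,20)*1=16 best=196 → l++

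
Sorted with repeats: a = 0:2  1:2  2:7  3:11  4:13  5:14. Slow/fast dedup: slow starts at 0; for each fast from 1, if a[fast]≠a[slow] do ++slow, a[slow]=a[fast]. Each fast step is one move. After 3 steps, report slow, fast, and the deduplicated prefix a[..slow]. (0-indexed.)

slow=2, fast=4, prefix=[2, 7, 11]

(s=0,f=1) a[fast]=2=a[slow] dup → fast++
(s=0,f=2) a[fast]=7≠a[slow]=2 write a[1]=7 → slow++,fast++
(s=1,f=3) a[fast]=11≠a[slow]=7 write a[2]=11 → slow++,fast++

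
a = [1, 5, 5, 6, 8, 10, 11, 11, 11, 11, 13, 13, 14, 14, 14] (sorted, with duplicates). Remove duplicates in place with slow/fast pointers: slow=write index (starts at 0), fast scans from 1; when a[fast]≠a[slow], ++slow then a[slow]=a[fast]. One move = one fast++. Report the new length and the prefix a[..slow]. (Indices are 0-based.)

(s=0,f=1) a[fast]=5≠a[slow]=1 write a[1]=5 → slow++,fast++
(s=1,f=2) a[fast]=5=a[slow] dup → fast++
(s=1,f=3) a[fast]=6≠a[slow]=5 write a[2]=6 → slow++,fast++
(s=2,f=4) a[fast]=8≠a[slow]=6 write a[3]=8 → slow++,fast++
(s=3,f=5) a[fast]=10≠a[slow]=8 write a[4]=10 → slow++,fast++
(s=4,f=6) a[fast]=11≠a[slow]=10 write a[5]=11 → slow++,fast++
(s=5,f=7) a[fast]=11=a[slow] dup → fast++
(s=5,f=8) a[fast]=11=a[slow] dup → fast++
(s=5,f=9) a[fast]=11=a[slow] dup → fast++
(s=5,f=10) a[fast]=13≠a[slow]=11 write a[6]=13 → slow++,fast++
(s=6,f=11) a[fast]=13=a[slow] dup → fast++
(s=6,f=12) a[fast]=14≠a[slow]=13 write a[7]=14 → slow++,fast++
(s=7,f=13) a[fast]=14=a[slow] dup → fast++
(s=7,f=14) a[fast]=14=a[slow] dup → fast++

length 8; prefix = [1, 5, 6, 8, 10, 11, 13, 14]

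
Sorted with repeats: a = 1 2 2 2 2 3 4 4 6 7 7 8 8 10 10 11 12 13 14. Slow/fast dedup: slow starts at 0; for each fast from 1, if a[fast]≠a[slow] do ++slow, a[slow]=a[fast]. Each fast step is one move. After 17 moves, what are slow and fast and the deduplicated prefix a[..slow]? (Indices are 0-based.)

slow=10, fast=18, prefix=[1, 2, 3, 4, 6, 7, 8, 10, 11, 12, 13]

slow=0 fast=1: a[fast]=2≠a[slow]=1 write a[1]=2, slow++,fast++
slow=1 fast=2: a[fast]=2=a[slow] dup, fast++
slow=1 fast=3: a[fast]=2=a[slow] dup, fast++
slow=1 fast=4: a[fast]=2=a[slow] dup, fast++
slow=1 fast=5: a[fast]=3≠a[slow]=2 write a[2]=3, slow++,fast++
slow=2 fast=6: a[fast]=4≠a[slow]=3 write a[3]=4, slow++,fast++
slow=3 fast=7: a[fast]=4=a[slow] dup, fast++
slow=3 fast=8: a[fast]=6≠a[slow]=4 write a[4]=6, slow++,fast++
slow=4 fast=9: a[fast]=7≠a[slow]=6 write a[5]=7, slow++,fast++
slow=5 fast=10: a[fast]=7=a[slow] dup, fast++
slow=5 fast=11: a[fast]=8≠a[slow]=7 write a[6]=8, slow++,fast++
slow=6 fast=12: a[fast]=8=a[slow] dup, fast++
slow=6 fast=13: a[fast]=10≠a[slow]=8 write a[7]=10, slow++,fast++
slow=7 fast=14: a[fast]=10=a[slow] dup, fast++
slow=7 fast=15: a[fast]=11≠a[slow]=10 write a[8]=11, slow++,fast++
slow=8 fast=16: a[fast]=12≠a[slow]=11 write a[9]=12, slow++,fast++
slow=9 fast=17: a[fast]=13≠a[slow]=12 write a[10]=13, slow++,fast++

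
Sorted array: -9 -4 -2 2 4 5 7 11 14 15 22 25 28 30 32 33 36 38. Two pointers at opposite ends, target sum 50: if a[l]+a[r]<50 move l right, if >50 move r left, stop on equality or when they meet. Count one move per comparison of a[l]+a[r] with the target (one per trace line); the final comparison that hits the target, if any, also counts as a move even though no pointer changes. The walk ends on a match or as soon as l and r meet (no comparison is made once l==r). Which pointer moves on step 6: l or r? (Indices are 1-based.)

[1,18] -9+38=29 <50 → l++
[2,18] -4+38=34 <50 → l++
[3,18] -2+38=36 <50 → l++
[4,18] 2+38=40 <50 → l++
[5,18] 4+38=42 <50 → l++
[6,18] 5+38=43 <50 → l++

l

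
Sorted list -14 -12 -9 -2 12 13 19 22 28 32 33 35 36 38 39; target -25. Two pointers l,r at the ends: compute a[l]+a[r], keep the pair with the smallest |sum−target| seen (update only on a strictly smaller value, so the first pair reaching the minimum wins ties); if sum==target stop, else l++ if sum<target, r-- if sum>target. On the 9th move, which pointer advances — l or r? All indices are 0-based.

r

l=0 r=14: -14+39=25 d=50 *, r--
l=0 r=13: -14+38=24 d=49 *, r--
l=0 r=12: -14+36=22 d=47 *, r--
l=0 r=11: -14+35=21 d=46 *, r--
l=0 r=10: -14+33=19 d=44 *, r--
l=0 r=9: -14+32=18 d=43 *, r--
l=0 r=8: -14+28=14 d=39 *, r--
l=0 r=7: -14+22=8 d=33 *, r--
l=0 r=6: -14+19=5 d=30 *, r--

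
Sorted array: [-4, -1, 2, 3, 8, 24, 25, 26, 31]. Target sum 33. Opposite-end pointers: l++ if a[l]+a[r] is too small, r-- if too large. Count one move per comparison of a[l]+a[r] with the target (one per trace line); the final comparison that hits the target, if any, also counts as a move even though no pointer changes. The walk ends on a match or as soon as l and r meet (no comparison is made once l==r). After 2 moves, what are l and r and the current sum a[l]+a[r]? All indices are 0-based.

[0,8] -4+31=27 <33 → l++
[1,8] -1+31=30 <33 → l++

l=2, r=8, sum=33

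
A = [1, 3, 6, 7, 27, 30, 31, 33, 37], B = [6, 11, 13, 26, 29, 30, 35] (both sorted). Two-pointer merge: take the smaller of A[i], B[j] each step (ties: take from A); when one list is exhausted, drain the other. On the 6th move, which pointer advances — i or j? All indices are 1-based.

j

[i=1,j=1] A[i]=1<=B[j]=6 take 1 → i++
[i=2,j=1] A[i]=3<=B[j]=6 take 3 → i++
[i=3,j=1] A[i]=6<=B[j]=6 take 6 → i++
[i=4,j=1] A[i]=7>B[j]=6 take 6 → j++
[i=4,j=2] A[i]=7<=B[j]=11 take 7 → i++
[i=5,j=2] A[i]=27>B[j]=11 take 11 → j++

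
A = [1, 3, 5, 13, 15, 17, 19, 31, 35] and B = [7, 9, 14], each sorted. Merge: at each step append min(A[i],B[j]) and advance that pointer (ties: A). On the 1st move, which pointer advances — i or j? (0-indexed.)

[i=0,j=0] A[i]=1<=B[j]=7 take 1 → i++

i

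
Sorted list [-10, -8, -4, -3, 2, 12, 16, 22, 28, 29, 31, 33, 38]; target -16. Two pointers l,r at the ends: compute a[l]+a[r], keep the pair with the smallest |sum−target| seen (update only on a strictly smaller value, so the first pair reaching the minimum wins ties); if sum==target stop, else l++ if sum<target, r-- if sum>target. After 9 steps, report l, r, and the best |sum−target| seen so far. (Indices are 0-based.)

l=0, r=3, best |Δ|=8

[0,12] -10+38=28 d=44 * → r--
[0,11] -10+33=23 d=39 * → r--
[0,10] -10+31=21 d=37 * → r--
[0,9] -10+29=19 d=35 * → r--
[0,8] -10+28=18 d=34 * → r--
[0,7] -10+22=12 d=28 * → r--
[0,6] -10+16=6 d=22 * → r--
[0,5] -10+12=2 d=18 * → r--
[0,4] -10+2=-8 d=8 * → r--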